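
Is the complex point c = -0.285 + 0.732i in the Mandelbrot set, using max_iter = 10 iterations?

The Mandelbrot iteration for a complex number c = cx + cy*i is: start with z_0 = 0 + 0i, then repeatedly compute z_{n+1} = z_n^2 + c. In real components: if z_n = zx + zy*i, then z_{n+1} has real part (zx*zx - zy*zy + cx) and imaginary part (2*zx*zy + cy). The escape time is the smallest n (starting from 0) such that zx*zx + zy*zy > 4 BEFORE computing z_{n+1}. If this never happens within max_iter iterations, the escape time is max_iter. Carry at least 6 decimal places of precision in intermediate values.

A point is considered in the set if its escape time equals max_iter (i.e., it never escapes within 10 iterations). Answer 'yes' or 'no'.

Answer: yes

Derivation:
z_0 = 0 + 0i, c = -0.2850 + 0.7320i
Iter 1: z = -0.2850 + 0.7320i, |z|^2 = 0.6170
Iter 2: z = -0.7396 + 0.3148i, |z|^2 = 0.6461
Iter 3: z = 0.1629 + 0.2664i, |z|^2 = 0.0975
Iter 4: z = -0.3294 + 0.8188i, |z|^2 = 0.7790
Iter 5: z = -0.8469 + 0.1925i, |z|^2 = 0.7544
Iter 6: z = 0.3952 + 0.4059i, |z|^2 = 0.3210
Iter 7: z = -0.2935 + 1.0528i, |z|^2 = 1.1946
Iter 8: z = -1.3073 + 0.1139i, |z|^2 = 1.7220
Iter 9: z = 1.4111 + 0.4342i, |z|^2 = 2.1797
Did not escape in 10 iterations → in set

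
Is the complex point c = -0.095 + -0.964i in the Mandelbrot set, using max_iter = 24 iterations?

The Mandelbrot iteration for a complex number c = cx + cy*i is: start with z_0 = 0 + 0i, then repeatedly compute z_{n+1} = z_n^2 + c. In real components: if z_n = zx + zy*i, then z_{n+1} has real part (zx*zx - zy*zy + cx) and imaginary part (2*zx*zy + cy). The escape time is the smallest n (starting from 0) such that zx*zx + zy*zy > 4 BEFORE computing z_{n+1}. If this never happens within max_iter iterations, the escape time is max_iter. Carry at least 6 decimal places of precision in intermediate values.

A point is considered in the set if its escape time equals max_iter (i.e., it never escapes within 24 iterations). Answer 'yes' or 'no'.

Answer: no

Derivation:
z_0 = 0 + 0i, c = -0.0950 + -0.9640i
Iter 1: z = -0.0950 + -0.9640i, |z|^2 = 0.9383
Iter 2: z = -1.0153 + -0.7808i, |z|^2 = 1.6405
Iter 3: z = 0.3261 + 0.6215i, |z|^2 = 0.4926
Iter 4: z = -0.3750 + -0.5587i, |z|^2 = 0.4527
Iter 5: z = -0.2665 + -0.5450i, |z|^2 = 0.3681
Iter 6: z = -0.3210 + -0.6735i, |z|^2 = 0.5566
Iter 7: z = -0.4455 + -0.5316i, |z|^2 = 0.4811
Iter 8: z = -0.1791 + -0.4903i, |z|^2 = 0.2725
Iter 9: z = -0.3033 + -0.7884i, |z|^2 = 0.7135
Iter 10: z = -0.6245 + -0.4858i, |z|^2 = 0.6260
Iter 11: z = 0.0591 + -0.3572i, |z|^2 = 0.1311
Iter 12: z = -0.2191 + -1.0062i, |z|^2 = 1.0605
Iter 13: z = -1.0595 + -0.5230i, |z|^2 = 1.3960
Iter 14: z = 0.7539 + 0.1443i, |z|^2 = 0.5892
Iter 15: z = 0.4525 + -0.7465i, |z|^2 = 0.7620
Iter 16: z = -0.4474 + -1.6396i, |z|^2 = 2.8885
Iter 17: z = -2.5831 + 0.5032i, |z|^2 = 6.9255
Escaped at iteration 17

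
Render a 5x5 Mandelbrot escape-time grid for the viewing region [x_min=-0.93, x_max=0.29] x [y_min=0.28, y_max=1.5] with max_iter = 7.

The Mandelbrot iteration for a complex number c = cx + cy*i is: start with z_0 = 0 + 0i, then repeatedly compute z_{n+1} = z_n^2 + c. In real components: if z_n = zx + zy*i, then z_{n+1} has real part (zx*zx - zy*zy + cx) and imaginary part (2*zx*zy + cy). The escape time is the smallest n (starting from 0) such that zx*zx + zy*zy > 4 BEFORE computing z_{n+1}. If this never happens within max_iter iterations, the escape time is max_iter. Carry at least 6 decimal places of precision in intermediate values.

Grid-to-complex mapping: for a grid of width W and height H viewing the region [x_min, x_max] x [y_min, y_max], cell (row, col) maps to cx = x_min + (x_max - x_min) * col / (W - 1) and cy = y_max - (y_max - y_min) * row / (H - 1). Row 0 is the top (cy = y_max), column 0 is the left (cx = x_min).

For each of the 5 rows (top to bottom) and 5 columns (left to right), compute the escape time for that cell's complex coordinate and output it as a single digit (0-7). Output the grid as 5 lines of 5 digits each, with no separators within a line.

(row=0, col=0): c = -0.9300 + 1.5000i → escape time 2
(row=0, col=1): c = -0.6250 + 1.5000i → escape time 2
(row=0, col=2): c = -0.3200 + 1.5000i → escape time 2
(row=0, col=3): c = -0.0150 + 1.5000i → escape time 2
(row=0, col=4): c = 0.2900 + 1.5000i → escape time 2
(row=1, col=0): c = -0.9300 + 1.1950i → escape time 3
(row=1, col=1): c = -0.6250 + 1.1950i → escape time 3
(row=1, col=2): c = -0.3200 + 1.1950i → escape time 3
(row=1, col=3): c = -0.0150 + 1.1950i → escape time 3
(row=1, col=4): c = 0.2900 + 1.1950i → escape time 2
(row=2, col=0): c = -0.9300 + 0.8900i → escape time 3
(row=2, col=1): c = -0.6250 + 0.8900i → escape time 4
(row=2, col=2): c = -0.3200 + 0.8900i → escape time 6
(row=2, col=3): c = -0.0150 + 0.8900i → escape time 7
(row=2, col=4): c = 0.2900 + 0.8900i → escape time 4
(row=3, col=0): c = -0.9300 + 0.5850i → escape time 5
(row=3, col=1): c = -0.6250 + 0.5850i → escape time 7
(row=3, col=2): c = -0.3200 + 0.5850i → escape time 7
(row=3, col=3): c = -0.0150 + 0.5850i → escape time 7
(row=3, col=4): c = 0.2900 + 0.5850i → escape time 7
(row=4, col=0): c = -0.9300 + 0.2800i → escape time 7
(row=4, col=1): c = -0.6250 + 0.2800i → escape time 7
(row=4, col=2): c = -0.3200 + 0.2800i → escape time 7
(row=4, col=3): c = -0.0150 + 0.2800i → escape time 7
(row=4, col=4): c = 0.2900 + 0.2800i → escape time 7

Answer: 22222
33332
34674
57777
77777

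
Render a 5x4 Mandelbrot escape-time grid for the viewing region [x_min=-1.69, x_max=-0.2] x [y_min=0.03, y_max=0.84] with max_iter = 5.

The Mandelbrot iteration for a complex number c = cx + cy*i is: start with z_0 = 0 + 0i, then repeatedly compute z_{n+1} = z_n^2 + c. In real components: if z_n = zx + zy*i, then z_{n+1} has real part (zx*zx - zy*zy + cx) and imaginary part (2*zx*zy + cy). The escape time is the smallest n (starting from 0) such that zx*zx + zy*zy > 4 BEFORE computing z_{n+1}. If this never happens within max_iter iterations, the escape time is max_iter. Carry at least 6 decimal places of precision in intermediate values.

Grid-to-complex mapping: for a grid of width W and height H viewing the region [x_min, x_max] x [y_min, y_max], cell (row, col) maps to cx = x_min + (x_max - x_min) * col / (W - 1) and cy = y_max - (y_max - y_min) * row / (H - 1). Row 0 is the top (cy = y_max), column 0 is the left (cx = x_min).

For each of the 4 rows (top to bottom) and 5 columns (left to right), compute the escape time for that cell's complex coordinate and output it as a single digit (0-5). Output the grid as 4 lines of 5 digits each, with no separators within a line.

Answer: 23345
33555
45555
55555

Derivation:
(row=0, col=0): c = -1.6900 + 0.8400i → escape time 2
(row=0, col=1): c = -1.3175 + 0.8400i → escape time 3
(row=0, col=2): c = -0.9450 + 0.8400i → escape time 3
(row=0, col=3): c = -0.5725 + 0.8400i → escape time 4
(row=0, col=4): c = -0.2000 + 0.8400i → escape time 5
(row=1, col=0): c = -1.6900 + 0.5700i → escape time 3
(row=1, col=1): c = -1.3175 + 0.5700i → escape time 3
(row=1, col=2): c = -0.9450 + 0.5700i → escape time 5
(row=1, col=3): c = -0.5725 + 0.5700i → escape time 5
(row=1, col=4): c = -0.2000 + 0.5700i → escape time 5
(row=2, col=0): c = -1.6900 + 0.3000i → escape time 4
(row=2, col=1): c = -1.3175 + 0.3000i → escape time 5
(row=2, col=2): c = -0.9450 + 0.3000i → escape time 5
(row=2, col=3): c = -0.5725 + 0.3000i → escape time 5
(row=2, col=4): c = -0.2000 + 0.3000i → escape time 5
(row=3, col=0): c = -1.6900 + 0.0300i → escape time 5
(row=3, col=1): c = -1.3175 + 0.0300i → escape time 5
(row=3, col=2): c = -0.9450 + 0.0300i → escape time 5
(row=3, col=3): c = -0.5725 + 0.0300i → escape time 5
(row=3, col=4): c = -0.2000 + 0.0300i → escape time 5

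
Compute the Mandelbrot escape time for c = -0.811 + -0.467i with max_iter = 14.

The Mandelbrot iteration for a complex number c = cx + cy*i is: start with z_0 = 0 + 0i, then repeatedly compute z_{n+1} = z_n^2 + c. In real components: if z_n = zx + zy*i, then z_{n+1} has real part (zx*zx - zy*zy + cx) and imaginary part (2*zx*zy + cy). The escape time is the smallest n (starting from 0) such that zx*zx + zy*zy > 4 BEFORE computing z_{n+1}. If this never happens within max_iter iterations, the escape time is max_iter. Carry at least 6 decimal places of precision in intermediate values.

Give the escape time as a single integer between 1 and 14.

z_0 = 0 + 0i, c = -0.8110 + -0.4670i
Iter 1: z = -0.8110 + -0.4670i, |z|^2 = 0.8758
Iter 2: z = -0.3714 + 0.2905i, |z|^2 = 0.2223
Iter 3: z = -0.7575 + -0.6827i, |z|^2 = 1.0399
Iter 4: z = -0.7034 + 0.5673i, |z|^2 = 0.8166
Iter 5: z = -0.6381 + -1.2651i, |z|^2 = 2.0076
Iter 6: z = -2.0043 + 1.1474i, |z|^2 = 5.3338
Escaped at iteration 6

Answer: 6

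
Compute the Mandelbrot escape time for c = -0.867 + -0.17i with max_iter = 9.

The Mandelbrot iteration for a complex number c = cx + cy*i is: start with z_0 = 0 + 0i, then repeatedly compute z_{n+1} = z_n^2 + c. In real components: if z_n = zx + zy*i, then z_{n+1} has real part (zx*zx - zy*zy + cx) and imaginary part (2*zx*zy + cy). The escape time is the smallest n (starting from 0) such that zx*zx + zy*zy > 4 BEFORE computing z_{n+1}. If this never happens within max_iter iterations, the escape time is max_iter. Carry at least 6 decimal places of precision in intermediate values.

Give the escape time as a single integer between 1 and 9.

Answer: 9

Derivation:
z_0 = 0 + 0i, c = -0.8670 + -0.1700i
Iter 1: z = -0.8670 + -0.1700i, |z|^2 = 0.7806
Iter 2: z = -0.1442 + 0.1248i, |z|^2 = 0.0364
Iter 3: z = -0.8618 + -0.2060i, |z|^2 = 0.7851
Iter 4: z = -0.1668 + 0.1850i, |z|^2 = 0.0621
Iter 5: z = -0.8734 + -0.2317i, |z|^2 = 0.8166
Iter 6: z = -0.1578 + 0.2348i, |z|^2 = 0.0800
Iter 7: z = -0.8972 + -0.2441i, |z|^2 = 0.8646
Iter 8: z = -0.1216 + 0.2680i, |z|^2 = 0.0866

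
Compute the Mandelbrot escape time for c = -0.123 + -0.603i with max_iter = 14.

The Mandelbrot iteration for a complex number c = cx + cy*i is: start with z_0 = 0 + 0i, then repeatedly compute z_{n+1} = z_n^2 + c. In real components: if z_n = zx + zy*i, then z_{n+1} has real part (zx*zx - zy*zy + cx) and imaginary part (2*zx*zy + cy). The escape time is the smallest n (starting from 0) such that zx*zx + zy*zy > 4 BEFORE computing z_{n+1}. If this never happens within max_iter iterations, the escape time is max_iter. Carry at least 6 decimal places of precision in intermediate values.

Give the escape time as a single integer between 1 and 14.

Answer: 14

Derivation:
z_0 = 0 + 0i, c = -0.1230 + -0.6030i
Iter 1: z = -0.1230 + -0.6030i, |z|^2 = 0.3787
Iter 2: z = -0.4715 + -0.4547i, |z|^2 = 0.4290
Iter 3: z = -0.1074 + -0.1743i, |z|^2 = 0.0419
Iter 4: z = -0.1418 + -0.5656i, |z|^2 = 0.3400
Iter 5: z = -0.4227 + -0.4426i, |z|^2 = 0.3746
Iter 6: z = -0.1402 + -0.2288i, |z|^2 = 0.0720
Iter 7: z = -0.1557 + -0.5389i, |z|^2 = 0.3146
Iter 8: z = -0.3891 + -0.4352i, |z|^2 = 0.3408
Iter 9: z = -0.1610 + -0.2643i, |z|^2 = 0.0958
Iter 10: z = -0.1670 + -0.5179i, |z|^2 = 0.2961
Iter 11: z = -0.3634 + -0.4301i, |z|^2 = 0.3170
Iter 12: z = -0.1759 + -0.2905i, |z|^2 = 0.1153
Iter 13: z = -0.1764 + -0.5008i, |z|^2 = 0.2819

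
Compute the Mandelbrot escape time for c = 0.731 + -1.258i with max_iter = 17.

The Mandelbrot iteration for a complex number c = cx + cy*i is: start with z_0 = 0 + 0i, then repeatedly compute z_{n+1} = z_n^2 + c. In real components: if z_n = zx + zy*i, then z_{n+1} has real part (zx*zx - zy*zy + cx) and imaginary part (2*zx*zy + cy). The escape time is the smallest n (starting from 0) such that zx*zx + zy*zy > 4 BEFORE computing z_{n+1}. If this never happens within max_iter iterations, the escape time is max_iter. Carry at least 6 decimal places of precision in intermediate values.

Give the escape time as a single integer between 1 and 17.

z_0 = 0 + 0i, c = 0.7310 + -1.2580i
Iter 1: z = 0.7310 + -1.2580i, |z|^2 = 2.1169
Iter 2: z = -0.3172 + -3.0972i, |z|^2 = 9.6932
Escaped at iteration 2

Answer: 2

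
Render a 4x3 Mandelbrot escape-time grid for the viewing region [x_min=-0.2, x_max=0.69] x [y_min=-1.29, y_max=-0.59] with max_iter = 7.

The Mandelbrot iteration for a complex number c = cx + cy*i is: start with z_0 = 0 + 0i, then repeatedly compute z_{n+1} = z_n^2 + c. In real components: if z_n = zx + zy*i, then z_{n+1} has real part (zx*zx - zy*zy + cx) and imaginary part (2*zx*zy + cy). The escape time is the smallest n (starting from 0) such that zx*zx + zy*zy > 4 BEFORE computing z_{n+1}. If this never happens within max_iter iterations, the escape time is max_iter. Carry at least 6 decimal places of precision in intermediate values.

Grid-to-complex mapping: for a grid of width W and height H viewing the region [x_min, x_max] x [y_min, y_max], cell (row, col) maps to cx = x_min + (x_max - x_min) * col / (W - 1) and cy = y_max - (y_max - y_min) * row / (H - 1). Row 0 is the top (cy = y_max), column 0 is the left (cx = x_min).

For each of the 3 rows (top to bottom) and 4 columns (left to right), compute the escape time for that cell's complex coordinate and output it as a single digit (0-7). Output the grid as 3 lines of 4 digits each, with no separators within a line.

Answer: 7773
7532
3222

Derivation:
(row=0, col=0): c = -0.2000 + -0.5900i → escape time 7
(row=0, col=1): c = 0.0967 + -0.5900i → escape time 7
(row=0, col=2): c = 0.3933 + -0.5900i → escape time 7
(row=0, col=3): c = 0.6900 + -0.5900i → escape time 3
(row=1, col=0): c = -0.2000 + -0.9400i → escape time 7
(row=1, col=1): c = 0.0967 + -0.9400i → escape time 5
(row=1, col=2): c = 0.3933 + -0.9400i → escape time 3
(row=1, col=3): c = 0.6900 + -0.9400i → escape time 2
(row=2, col=0): c = -0.2000 + -1.2900i → escape time 3
(row=2, col=1): c = 0.0967 + -1.2900i → escape time 2
(row=2, col=2): c = 0.3933 + -1.2900i → escape time 2
(row=2, col=3): c = 0.6900 + -1.2900i → escape time 2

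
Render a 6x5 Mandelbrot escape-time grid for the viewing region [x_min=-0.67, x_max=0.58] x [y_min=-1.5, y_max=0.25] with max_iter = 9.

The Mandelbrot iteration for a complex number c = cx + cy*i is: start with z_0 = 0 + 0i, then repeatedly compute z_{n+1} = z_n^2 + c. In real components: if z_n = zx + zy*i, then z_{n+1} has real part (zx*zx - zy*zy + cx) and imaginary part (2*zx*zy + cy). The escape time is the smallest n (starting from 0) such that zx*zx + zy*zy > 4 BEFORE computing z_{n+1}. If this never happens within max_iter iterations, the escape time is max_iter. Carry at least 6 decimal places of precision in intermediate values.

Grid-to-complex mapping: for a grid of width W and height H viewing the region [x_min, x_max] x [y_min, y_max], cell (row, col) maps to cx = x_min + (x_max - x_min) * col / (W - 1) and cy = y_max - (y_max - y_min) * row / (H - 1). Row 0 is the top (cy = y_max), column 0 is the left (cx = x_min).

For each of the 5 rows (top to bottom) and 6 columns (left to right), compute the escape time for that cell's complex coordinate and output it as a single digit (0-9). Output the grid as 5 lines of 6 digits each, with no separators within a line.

(row=0, col=0): c = -0.6700 + 0.2500i → escape time 9
(row=0, col=1): c = -0.4200 + 0.2500i → escape time 9
(row=0, col=2): c = -0.1700 + 0.2500i → escape time 9
(row=0, col=3): c = 0.0800 + 0.2500i → escape time 9
(row=0, col=4): c = 0.3300 + 0.2500i → escape time 9
(row=0, col=5): c = 0.5800 + 0.2500i → escape time 4
(row=1, col=0): c = -0.6700 + -0.1875i → escape time 9
(row=1, col=1): c = -0.4200 + -0.1875i → escape time 9
(row=1, col=2): c = -0.1700 + -0.1875i → escape time 9
(row=1, col=3): c = 0.0800 + -0.1875i → escape time 9
(row=1, col=4): c = 0.3300 + -0.1875i → escape time 9
(row=1, col=5): c = 0.5800 + -0.1875i → escape time 4
(row=2, col=0): c = -0.6700 + -0.6250i → escape time 7
(row=2, col=1): c = -0.4200 + -0.6250i → escape time 9
(row=2, col=2): c = -0.1700 + -0.6250i → escape time 9
(row=2, col=3): c = 0.0800 + -0.6250i → escape time 9
(row=2, col=4): c = 0.3300 + -0.6250i → escape time 9
(row=2, col=5): c = 0.5800 + -0.6250i → escape time 3
(row=3, col=0): c = -0.6700 + -1.0625i → escape time 3
(row=3, col=1): c = -0.4200 + -1.0625i → escape time 4
(row=3, col=2): c = -0.1700 + -1.0625i → escape time 9
(row=3, col=3): c = 0.0800 + -1.0625i → escape time 4
(row=3, col=4): c = 0.3300 + -1.0625i → escape time 3
(row=3, col=5): c = 0.5800 + -1.0625i → escape time 2
(row=4, col=0): c = -0.6700 + -1.5000i → escape time 2
(row=4, col=1): c = -0.4200 + -1.5000i → escape time 2
(row=4, col=2): c = -0.1700 + -1.5000i → escape time 2
(row=4, col=3): c = 0.0800 + -1.5000i → escape time 2
(row=4, col=4): c = 0.3300 + -1.5000i → escape time 2
(row=4, col=5): c = 0.5800 + -1.5000i → escape time 2

Answer: 999994
999994
799993
349432
222222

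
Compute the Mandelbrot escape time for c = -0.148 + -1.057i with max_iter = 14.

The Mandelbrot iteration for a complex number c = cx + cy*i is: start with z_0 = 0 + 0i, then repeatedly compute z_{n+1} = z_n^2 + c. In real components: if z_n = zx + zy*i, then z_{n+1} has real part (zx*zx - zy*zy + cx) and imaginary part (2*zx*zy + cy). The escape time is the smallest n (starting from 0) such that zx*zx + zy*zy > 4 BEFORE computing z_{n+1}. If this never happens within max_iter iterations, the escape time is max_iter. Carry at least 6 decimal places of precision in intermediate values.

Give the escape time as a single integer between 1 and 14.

z_0 = 0 + 0i, c = -0.1480 + -1.0570i
Iter 1: z = -0.1480 + -1.0570i, |z|^2 = 1.1392
Iter 2: z = -1.2433 + -0.7441i, |z|^2 = 2.0996
Iter 3: z = 0.8442 + 0.7934i, |z|^2 = 1.3421
Iter 4: z = -0.0649 + 0.2826i, |z|^2 = 0.0841
Iter 5: z = -0.2236 + -1.0937i, |z|^2 = 1.2461
Iter 6: z = -1.2941 + -0.5678i, |z|^2 = 1.9971
Iter 7: z = 1.2042 + 0.4126i, |z|^2 = 1.6204
Iter 8: z = 1.1318 + -0.0632i, |z|^2 = 1.2851
Iter 9: z = 1.1291 + -1.2001i, |z|^2 = 2.7150
Iter 10: z = -0.3134 + -3.7670i, |z|^2 = 14.2884
Escaped at iteration 10

Answer: 10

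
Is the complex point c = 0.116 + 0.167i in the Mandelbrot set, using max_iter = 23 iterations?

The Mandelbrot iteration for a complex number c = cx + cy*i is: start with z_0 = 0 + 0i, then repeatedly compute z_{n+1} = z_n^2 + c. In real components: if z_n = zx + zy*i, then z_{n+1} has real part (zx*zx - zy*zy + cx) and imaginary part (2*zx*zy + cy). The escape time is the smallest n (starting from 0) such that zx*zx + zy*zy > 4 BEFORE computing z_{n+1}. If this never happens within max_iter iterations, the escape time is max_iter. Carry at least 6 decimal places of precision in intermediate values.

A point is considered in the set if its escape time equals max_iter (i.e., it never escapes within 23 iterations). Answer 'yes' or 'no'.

z_0 = 0 + 0i, c = 0.1160 + 0.1670i
Iter 1: z = 0.1160 + 0.1670i, |z|^2 = 0.0413
Iter 2: z = 0.1016 + 0.2057i, |z|^2 = 0.0526
Iter 3: z = 0.0840 + 0.2088i, |z|^2 = 0.0506
Iter 4: z = 0.0795 + 0.2021i, |z|^2 = 0.0471
Iter 5: z = 0.0815 + 0.1991i, |z|^2 = 0.0463
Iter 6: z = 0.0830 + 0.1994i, |z|^2 = 0.0467
Iter 7: z = 0.0831 + 0.2001i, |z|^2 = 0.0469
Iter 8: z = 0.0829 + 0.2003i, |z|^2 = 0.0470
Iter 9: z = 0.0828 + 0.2002i, |z|^2 = 0.0469
Iter 10: z = 0.0828 + 0.2001i, |z|^2 = 0.0469
Iter 11: z = 0.0828 + 0.2001i, |z|^2 = 0.0469
Iter 12: z = 0.0828 + 0.2001i, |z|^2 = 0.0469
Iter 13: z = 0.0828 + 0.2001i, |z|^2 = 0.0469
Iter 14: z = 0.0828 + 0.2001i, |z|^2 = 0.0469
Iter 15: z = 0.0828 + 0.2001i, |z|^2 = 0.0469
Iter 16: z = 0.0828 + 0.2001i, |z|^2 = 0.0469
Iter 17: z = 0.0828 + 0.2001i, |z|^2 = 0.0469
Iter 18: z = 0.0828 + 0.2001i, |z|^2 = 0.0469
Iter 19: z = 0.0828 + 0.2001i, |z|^2 = 0.0469
Iter 20: z = 0.0828 + 0.2001i, |z|^2 = 0.0469
Iter 21: z = 0.0828 + 0.2001i, |z|^2 = 0.0469
Iter 22: z = 0.0828 + 0.2001i, |z|^2 = 0.0469
Did not escape in 23 iterations → in set

Answer: yes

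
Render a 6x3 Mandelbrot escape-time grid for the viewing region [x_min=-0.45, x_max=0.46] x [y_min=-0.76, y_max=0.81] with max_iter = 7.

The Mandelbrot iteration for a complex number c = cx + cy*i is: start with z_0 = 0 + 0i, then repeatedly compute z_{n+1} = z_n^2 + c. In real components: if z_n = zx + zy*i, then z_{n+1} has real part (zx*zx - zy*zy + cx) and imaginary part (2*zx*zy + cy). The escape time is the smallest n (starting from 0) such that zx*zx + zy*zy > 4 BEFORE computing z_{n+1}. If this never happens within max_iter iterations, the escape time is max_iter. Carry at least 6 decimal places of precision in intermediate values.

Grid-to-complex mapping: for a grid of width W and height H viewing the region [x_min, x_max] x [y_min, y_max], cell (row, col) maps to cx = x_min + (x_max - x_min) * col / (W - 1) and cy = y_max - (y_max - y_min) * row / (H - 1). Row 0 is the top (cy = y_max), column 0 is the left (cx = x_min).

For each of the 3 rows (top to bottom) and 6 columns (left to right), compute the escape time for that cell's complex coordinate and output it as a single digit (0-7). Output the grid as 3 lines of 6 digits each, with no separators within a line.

(row=0, col=0): c = -0.4500 + 0.8100i → escape time 6
(row=0, col=1): c = -0.2680 + 0.8100i → escape time 7
(row=0, col=2): c = -0.0860 + 0.8100i → escape time 7
(row=0, col=3): c = 0.0960 + 0.8100i → escape time 6
(row=0, col=4): c = 0.2780 + 0.8100i → escape time 5
(row=0, col=5): c = 0.4600 + 0.8100i → escape time 3
(row=1, col=0): c = -0.4500 + 0.0250i → escape time 7
(row=1, col=1): c = -0.2680 + 0.0250i → escape time 7
(row=1, col=2): c = -0.0860 + 0.0250i → escape time 7
(row=1, col=3): c = 0.0960 + 0.0250i → escape time 7
(row=1, col=4): c = 0.2780 + 0.0250i → escape time 7
(row=1, col=5): c = 0.4600 + 0.0250i → escape time 5
(row=2, col=0): c = -0.4500 + -0.7600i → escape time 6
(row=2, col=1): c = -0.2680 + -0.7600i → escape time 7
(row=2, col=2): c = -0.0860 + -0.7600i → escape time 7
(row=2, col=3): c = 0.0960 + -0.7600i → escape time 7
(row=2, col=4): c = 0.2780 + -0.7600i → escape time 5
(row=2, col=5): c = 0.4600 + -0.7600i → escape time 4

Answer: 677653
777775
677754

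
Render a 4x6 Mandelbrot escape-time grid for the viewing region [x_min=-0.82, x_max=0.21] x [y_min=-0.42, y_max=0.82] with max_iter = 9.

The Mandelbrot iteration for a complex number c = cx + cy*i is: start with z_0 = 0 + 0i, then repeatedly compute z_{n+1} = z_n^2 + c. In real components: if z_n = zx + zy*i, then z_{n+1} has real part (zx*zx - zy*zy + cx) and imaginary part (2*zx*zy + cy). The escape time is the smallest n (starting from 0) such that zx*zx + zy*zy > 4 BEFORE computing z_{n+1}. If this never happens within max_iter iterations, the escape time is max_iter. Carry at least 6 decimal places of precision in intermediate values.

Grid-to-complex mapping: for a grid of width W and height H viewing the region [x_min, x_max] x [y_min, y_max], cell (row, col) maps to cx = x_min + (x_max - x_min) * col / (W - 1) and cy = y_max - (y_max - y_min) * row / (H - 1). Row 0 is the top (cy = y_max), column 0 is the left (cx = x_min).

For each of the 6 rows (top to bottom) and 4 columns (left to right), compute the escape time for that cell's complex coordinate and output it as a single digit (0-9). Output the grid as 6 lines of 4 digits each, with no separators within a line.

Answer: 4595
5999
9999
9999
9999
7999

Derivation:
(row=0, col=0): c = -0.8200 + 0.8200i → escape time 4
(row=0, col=1): c = -0.4767 + 0.8200i → escape time 5
(row=0, col=2): c = -0.1333 + 0.8200i → escape time 9
(row=0, col=3): c = 0.2100 + 0.8200i → escape time 5
(row=1, col=0): c = -0.8200 + 0.5720i → escape time 5
(row=1, col=1): c = -0.4767 + 0.5720i → escape time 9
(row=1, col=2): c = -0.1333 + 0.5720i → escape time 9
(row=1, col=3): c = 0.2100 + 0.5720i → escape time 9
(row=2, col=0): c = -0.8200 + 0.3240i → escape time 9
(row=2, col=1): c = -0.4767 + 0.3240i → escape time 9
(row=2, col=2): c = -0.1333 + 0.3240i → escape time 9
(row=2, col=3): c = 0.2100 + 0.3240i → escape time 9
(row=3, col=0): c = -0.8200 + 0.0760i → escape time 9
(row=3, col=1): c = -0.4767 + 0.0760i → escape time 9
(row=3, col=2): c = -0.1333 + 0.0760i → escape time 9
(row=3, col=3): c = 0.2100 + 0.0760i → escape time 9
(row=4, col=0): c = -0.8200 + -0.1720i → escape time 9
(row=4, col=1): c = -0.4767 + -0.1720i → escape time 9
(row=4, col=2): c = -0.1333 + -0.1720i → escape time 9
(row=4, col=3): c = 0.2100 + -0.1720i → escape time 9
(row=5, col=0): c = -0.8200 + -0.4200i → escape time 7
(row=5, col=1): c = -0.4767 + -0.4200i → escape time 9
(row=5, col=2): c = -0.1333 + -0.4200i → escape time 9
(row=5, col=3): c = 0.2100 + -0.4200i → escape time 9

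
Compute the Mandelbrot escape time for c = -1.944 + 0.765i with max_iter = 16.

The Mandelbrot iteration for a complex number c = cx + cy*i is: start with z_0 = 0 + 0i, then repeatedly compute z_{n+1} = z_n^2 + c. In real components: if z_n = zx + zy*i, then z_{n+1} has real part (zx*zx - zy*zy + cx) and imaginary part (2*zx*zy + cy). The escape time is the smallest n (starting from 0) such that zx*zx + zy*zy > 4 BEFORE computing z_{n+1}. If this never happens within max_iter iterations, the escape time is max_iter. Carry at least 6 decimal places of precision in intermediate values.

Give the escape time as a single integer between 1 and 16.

Answer: 1

Derivation:
z_0 = 0 + 0i, c = -1.9440 + 0.7650i
Iter 1: z = -1.9440 + 0.7650i, |z|^2 = 4.3644
Escaped at iteration 1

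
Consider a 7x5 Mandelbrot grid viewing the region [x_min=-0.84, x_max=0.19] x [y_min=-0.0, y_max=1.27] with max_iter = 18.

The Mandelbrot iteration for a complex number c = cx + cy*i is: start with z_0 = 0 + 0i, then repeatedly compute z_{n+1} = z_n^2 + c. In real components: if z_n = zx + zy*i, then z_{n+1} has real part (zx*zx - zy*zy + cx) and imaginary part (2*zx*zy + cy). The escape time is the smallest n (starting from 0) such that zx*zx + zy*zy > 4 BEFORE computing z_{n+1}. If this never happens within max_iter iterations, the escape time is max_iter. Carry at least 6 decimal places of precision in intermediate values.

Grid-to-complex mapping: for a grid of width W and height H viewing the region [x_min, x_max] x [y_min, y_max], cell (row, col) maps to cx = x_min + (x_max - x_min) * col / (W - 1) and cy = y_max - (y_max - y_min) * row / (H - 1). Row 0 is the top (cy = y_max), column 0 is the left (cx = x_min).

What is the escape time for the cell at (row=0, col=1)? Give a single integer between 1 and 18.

z_0 = 0 + 0i, c = -0.6683 + 1.2700i
Iter 1: z = -0.6683 + 1.2700i, |z|^2 = 2.0596
Iter 2: z = -1.8346 + -0.4276i, |z|^2 = 3.5484
Iter 3: z = 2.5145 + 2.8388i, |z|^2 = 14.3814
Escaped at iteration 3

Answer: 3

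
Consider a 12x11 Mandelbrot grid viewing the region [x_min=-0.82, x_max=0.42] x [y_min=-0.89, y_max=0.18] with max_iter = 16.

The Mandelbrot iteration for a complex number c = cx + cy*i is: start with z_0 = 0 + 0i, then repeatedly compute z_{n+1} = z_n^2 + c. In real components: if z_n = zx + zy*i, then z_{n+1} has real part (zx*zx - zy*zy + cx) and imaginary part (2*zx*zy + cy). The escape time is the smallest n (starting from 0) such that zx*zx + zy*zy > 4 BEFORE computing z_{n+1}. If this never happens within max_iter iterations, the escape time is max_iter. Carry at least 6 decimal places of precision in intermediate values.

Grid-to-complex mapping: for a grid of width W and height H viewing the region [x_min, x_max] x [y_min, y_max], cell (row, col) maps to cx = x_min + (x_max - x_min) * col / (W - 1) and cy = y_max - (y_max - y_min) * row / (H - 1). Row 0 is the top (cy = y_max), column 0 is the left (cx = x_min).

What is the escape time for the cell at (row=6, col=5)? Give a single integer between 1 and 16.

z_0 = 0 + 0i, c = -0.2564 + -0.4620i
Iter 1: z = -0.2564 + -0.4620i, |z|^2 = 0.2792
Iter 2: z = -0.4041 + -0.2251i, |z|^2 = 0.2140
Iter 3: z = -0.1438 + -0.2801i, |z|^2 = 0.0991
Iter 4: z = -0.3141 + -0.3815i, |z|^2 = 0.2442
Iter 5: z = -0.3032 + -0.2223i, |z|^2 = 0.1414
Iter 6: z = -0.2139 + -0.3272i, |z|^2 = 0.1528
Iter 7: z = -0.3177 + -0.3221i, |z|^2 = 0.2046
Iter 8: z = -0.2592 + -0.2574i, |z|^2 = 0.1334
Iter 9: z = -0.2554 + -0.3286i, |z|^2 = 0.1732
Iter 10: z = -0.2991 + -0.2941i, |z|^2 = 0.1760
Iter 11: z = -0.2534 + -0.2861i, |z|^2 = 0.1461
Iter 12: z = -0.2740 + -0.3170i, |z|^2 = 0.1756
Iter 13: z = -0.2818 + -0.2883i, |z|^2 = 0.1625
Iter 14: z = -0.2601 + -0.2995i, |z|^2 = 0.1573
Iter 15: z = -0.2784 + -0.3062i, |z|^2 = 0.1713

Answer: 16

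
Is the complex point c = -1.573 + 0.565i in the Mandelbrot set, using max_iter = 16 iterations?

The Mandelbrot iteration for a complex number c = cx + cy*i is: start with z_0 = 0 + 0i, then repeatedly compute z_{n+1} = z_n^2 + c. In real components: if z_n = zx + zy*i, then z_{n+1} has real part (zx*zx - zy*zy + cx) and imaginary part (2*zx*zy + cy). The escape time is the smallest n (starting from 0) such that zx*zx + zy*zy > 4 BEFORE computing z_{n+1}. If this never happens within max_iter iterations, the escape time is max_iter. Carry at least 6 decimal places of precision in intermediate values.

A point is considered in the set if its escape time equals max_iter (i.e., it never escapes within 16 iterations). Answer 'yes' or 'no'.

z_0 = 0 + 0i, c = -1.5730 + 0.5650i
Iter 1: z = -1.5730 + 0.5650i, |z|^2 = 2.7936
Iter 2: z = 0.5821 + -1.2125i, |z|^2 = 1.8090
Iter 3: z = -2.7043 + -0.8466i, |z|^2 = 8.0299
Escaped at iteration 3

Answer: no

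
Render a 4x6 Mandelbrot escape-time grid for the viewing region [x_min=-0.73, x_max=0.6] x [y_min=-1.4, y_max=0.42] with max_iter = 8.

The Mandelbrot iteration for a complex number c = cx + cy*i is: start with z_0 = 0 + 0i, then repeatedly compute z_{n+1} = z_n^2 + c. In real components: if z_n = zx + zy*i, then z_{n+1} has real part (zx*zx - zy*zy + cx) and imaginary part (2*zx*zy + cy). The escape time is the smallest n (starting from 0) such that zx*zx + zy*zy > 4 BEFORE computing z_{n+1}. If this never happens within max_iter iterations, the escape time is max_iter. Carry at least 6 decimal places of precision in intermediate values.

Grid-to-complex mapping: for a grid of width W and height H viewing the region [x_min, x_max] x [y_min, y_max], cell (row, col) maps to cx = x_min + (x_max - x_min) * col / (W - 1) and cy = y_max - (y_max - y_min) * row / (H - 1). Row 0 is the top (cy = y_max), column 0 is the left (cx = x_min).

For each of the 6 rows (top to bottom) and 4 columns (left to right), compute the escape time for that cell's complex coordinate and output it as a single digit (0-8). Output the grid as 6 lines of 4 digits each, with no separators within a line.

(row=0, col=0): c = -0.7300 + 0.4200i → escape time 8
(row=0, col=1): c = -0.2867 + 0.4200i → escape time 8
(row=0, col=2): c = 0.1567 + 0.4200i → escape time 8
(row=0, col=3): c = 0.6000 + 0.4200i → escape time 4
(row=1, col=0): c = -0.7300 + 0.0560i → escape time 8
(row=1, col=1): c = -0.2867 + 0.0560i → escape time 8
(row=1, col=2): c = 0.1567 + 0.0560i → escape time 8
(row=1, col=3): c = 0.6000 + 0.0560i → escape time 4
(row=2, col=0): c = -0.7300 + -0.3080i → escape time 8
(row=2, col=1): c = -0.2867 + -0.3080i → escape time 8
(row=2, col=2): c = 0.1567 + -0.3080i → escape time 8
(row=2, col=3): c = 0.6000 + -0.3080i → escape time 4
(row=3, col=0): c = -0.7300 + -0.6720i → escape time 5
(row=3, col=1): c = -0.2867 + -0.6720i → escape time 8
(row=3, col=2): c = 0.1567 + -0.6720i → escape time 8
(row=3, col=3): c = 0.6000 + -0.6720i → escape time 3
(row=4, col=0): c = -0.7300 + -1.0360i → escape time 3
(row=4, col=1): c = -0.2867 + -1.0360i → escape time 5
(row=4, col=2): c = 0.1567 + -1.0360i → escape time 4
(row=4, col=3): c = 0.6000 + -1.0360i → escape time 2
(row=5, col=0): c = -0.7300 + -1.4000i → escape time 2
(row=5, col=1): c = -0.2867 + -1.4000i → escape time 2
(row=5, col=2): c = 0.1567 + -1.4000i → escape time 2
(row=5, col=3): c = 0.6000 + -1.4000i → escape time 2

Answer: 8884
8884
8884
5883
3542
2222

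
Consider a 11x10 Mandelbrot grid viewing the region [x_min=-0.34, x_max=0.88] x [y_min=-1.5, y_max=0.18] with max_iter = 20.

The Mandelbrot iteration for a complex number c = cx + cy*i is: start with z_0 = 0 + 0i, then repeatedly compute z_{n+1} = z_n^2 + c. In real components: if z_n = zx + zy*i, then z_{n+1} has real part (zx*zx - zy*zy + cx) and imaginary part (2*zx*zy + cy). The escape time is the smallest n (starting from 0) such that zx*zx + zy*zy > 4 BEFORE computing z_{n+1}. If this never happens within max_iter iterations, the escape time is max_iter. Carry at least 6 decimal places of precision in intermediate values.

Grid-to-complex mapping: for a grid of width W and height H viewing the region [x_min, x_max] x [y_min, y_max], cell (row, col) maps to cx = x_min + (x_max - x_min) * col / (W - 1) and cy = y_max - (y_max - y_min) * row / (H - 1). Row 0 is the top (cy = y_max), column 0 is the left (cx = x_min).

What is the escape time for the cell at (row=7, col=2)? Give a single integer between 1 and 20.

Answer: 5

Derivation:
z_0 = 0 + 0i, c = -0.0960 + -1.1267i
Iter 1: z = -0.0960 + -1.1267i, |z|^2 = 1.2786
Iter 2: z = -1.3562 + -0.9103i, |z|^2 = 2.6679
Iter 3: z = 0.9144 + 1.3425i, |z|^2 = 2.6385
Iter 4: z = -1.0621 + 1.3286i, |z|^2 = 2.8931
Iter 5: z = -0.7332 + -3.9488i, |z|^2 = 16.1304
Escaped at iteration 5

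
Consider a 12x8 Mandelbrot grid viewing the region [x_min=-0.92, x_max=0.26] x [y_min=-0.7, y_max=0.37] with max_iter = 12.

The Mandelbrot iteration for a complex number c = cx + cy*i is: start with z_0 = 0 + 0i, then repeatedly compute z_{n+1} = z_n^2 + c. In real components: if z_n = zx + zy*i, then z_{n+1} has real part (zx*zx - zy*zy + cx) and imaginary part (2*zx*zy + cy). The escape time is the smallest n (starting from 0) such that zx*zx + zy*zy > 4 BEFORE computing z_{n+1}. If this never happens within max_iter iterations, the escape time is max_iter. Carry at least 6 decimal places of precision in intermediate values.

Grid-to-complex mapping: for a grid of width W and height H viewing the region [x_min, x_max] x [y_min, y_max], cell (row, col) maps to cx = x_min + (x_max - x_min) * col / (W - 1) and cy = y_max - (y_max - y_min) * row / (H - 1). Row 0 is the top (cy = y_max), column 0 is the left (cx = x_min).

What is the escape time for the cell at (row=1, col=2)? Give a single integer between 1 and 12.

z_0 = 0 + 0i, c = -0.7055 + 0.2171i
Iter 1: z = -0.7055 + 0.2171i, |z|^2 = 0.5448
Iter 2: z = -0.2549 + -0.0892i, |z|^2 = 0.0730
Iter 3: z = -0.6484 + 0.2626i, |z|^2 = 0.4894
Iter 4: z = -0.3540 + -0.1235i, |z|^2 = 0.1405
Iter 5: z = -0.5954 + 0.3045i, |z|^2 = 0.4472
Iter 6: z = -0.4437 + -0.1455i, |z|^2 = 0.2181
Iter 7: z = -0.5297 + 0.3463i, |z|^2 = 0.4005
Iter 8: z = -0.5447 + -0.1497i, |z|^2 = 0.3191
Iter 9: z = -0.4311 + 0.3803i, |z|^2 = 0.3305
Iter 10: z = -0.6642 + -0.1108i, |z|^2 = 0.4534
Iter 11: z = -0.2766 + 0.3643i, |z|^2 = 0.2092

Answer: 12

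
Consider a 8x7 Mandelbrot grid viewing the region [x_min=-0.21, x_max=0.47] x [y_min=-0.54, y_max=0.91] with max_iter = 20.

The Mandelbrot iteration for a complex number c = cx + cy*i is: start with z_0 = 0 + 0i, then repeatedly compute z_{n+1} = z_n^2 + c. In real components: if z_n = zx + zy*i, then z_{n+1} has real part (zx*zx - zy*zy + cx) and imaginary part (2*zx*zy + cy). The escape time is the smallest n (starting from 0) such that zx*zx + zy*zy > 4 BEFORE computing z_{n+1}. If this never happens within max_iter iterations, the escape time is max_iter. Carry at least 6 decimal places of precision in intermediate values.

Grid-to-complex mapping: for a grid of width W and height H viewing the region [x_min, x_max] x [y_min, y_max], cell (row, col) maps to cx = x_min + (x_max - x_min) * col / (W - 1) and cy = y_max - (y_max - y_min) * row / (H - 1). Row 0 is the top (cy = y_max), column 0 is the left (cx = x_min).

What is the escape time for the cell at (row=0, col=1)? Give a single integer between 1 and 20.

z_0 = 0 + 0i, c = -0.1129 + 0.9100i
Iter 1: z = -0.1129 + 0.9100i, |z|^2 = 0.8408
Iter 2: z = -0.9282 + 0.7046i, |z|^2 = 1.3581
Iter 3: z = 0.2523 + -0.3980i, |z|^2 = 0.2221
Iter 4: z = -0.2077 + 0.7092i, |z|^2 = 0.5460
Iter 5: z = -0.5727 + 0.6155i, |z|^2 = 0.7067
Iter 6: z = -0.1637 + 0.2051i, |z|^2 = 0.0689
Iter 7: z = -0.1281 + 0.8428i, |z|^2 = 0.7268
Iter 8: z = -0.8068 + 0.6940i, |z|^2 = 1.1327
Iter 9: z = 0.0564 + -0.2099i, |z|^2 = 0.0473
Iter 10: z = -0.1537 + 0.8863i, |z|^2 = 0.8092
Iter 11: z = -0.8748 + 0.6375i, |z|^2 = 1.1716
Iter 12: z = 0.2460 + -0.2053i, |z|^2 = 0.1027
Iter 13: z = -0.0945 + 0.8090i, |z|^2 = 0.6634
Iter 14: z = -0.7584 + 0.7572i, |z|^2 = 1.1485
Iter 15: z = -0.1110 + -0.2385i, |z|^2 = 0.0692
Iter 16: z = -0.1574 + 0.9629i, |z|^2 = 0.9520
Iter 17: z = -1.0153 + 0.6069i, |z|^2 = 1.3991
Iter 18: z = 0.5497 + -0.3223i, |z|^2 = 0.4061
Iter 19: z = 0.0855 + 0.5557i, |z|^2 = 0.3161

Answer: 20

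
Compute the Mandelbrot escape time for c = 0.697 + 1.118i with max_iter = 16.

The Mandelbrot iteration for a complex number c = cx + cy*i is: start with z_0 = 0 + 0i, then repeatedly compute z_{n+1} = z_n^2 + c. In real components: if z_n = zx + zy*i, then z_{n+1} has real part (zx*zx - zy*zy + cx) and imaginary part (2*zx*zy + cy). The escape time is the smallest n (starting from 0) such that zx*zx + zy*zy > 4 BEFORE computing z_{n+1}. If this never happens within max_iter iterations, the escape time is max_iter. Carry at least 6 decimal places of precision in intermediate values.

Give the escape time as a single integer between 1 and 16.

Answer: 2

Derivation:
z_0 = 0 + 0i, c = 0.6970 + 1.1180i
Iter 1: z = 0.6970 + 1.1180i, |z|^2 = 1.7357
Iter 2: z = -0.0671 + 2.6765i, |z|^2 = 7.1681
Escaped at iteration 2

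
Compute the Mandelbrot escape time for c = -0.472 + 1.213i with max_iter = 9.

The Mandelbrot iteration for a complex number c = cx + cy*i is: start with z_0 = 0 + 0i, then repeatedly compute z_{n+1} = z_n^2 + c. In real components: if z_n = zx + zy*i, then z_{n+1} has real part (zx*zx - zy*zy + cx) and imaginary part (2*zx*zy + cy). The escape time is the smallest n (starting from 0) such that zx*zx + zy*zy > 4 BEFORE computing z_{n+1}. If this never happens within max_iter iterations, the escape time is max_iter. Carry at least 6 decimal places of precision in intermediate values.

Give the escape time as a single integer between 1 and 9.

Answer: 3

Derivation:
z_0 = 0 + 0i, c = -0.4720 + 1.2130i
Iter 1: z = -0.4720 + 1.2130i, |z|^2 = 1.6942
Iter 2: z = -1.7206 + 0.0679i, |z|^2 = 2.9650
Iter 3: z = 2.4838 + 0.9792i, |z|^2 = 7.1282
Escaped at iteration 3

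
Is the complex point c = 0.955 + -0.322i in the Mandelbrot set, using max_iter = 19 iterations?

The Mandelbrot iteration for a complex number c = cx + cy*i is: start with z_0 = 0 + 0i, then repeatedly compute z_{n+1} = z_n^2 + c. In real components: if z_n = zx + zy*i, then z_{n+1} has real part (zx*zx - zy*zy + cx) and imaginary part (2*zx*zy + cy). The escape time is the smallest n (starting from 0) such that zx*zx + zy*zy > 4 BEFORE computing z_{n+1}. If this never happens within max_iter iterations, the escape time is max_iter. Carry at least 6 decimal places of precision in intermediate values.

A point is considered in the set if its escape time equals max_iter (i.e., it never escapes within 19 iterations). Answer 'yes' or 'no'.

z_0 = 0 + 0i, c = 0.9550 + -0.3220i
Iter 1: z = 0.9550 + -0.3220i, |z|^2 = 1.0157
Iter 2: z = 1.7633 + -0.9370i, |z|^2 = 3.9874
Iter 3: z = 3.1864 + -3.6266i, |z|^2 = 23.3049
Escaped at iteration 3

Answer: no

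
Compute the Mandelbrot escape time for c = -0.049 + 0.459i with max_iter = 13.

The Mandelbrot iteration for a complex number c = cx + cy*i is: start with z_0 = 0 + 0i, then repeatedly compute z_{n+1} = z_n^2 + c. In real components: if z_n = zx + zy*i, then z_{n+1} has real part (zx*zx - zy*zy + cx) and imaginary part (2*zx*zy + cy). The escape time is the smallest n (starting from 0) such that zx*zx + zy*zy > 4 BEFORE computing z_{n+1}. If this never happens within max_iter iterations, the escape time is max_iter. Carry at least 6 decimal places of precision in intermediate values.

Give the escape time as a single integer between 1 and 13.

Answer: 13

Derivation:
z_0 = 0 + 0i, c = -0.0490 + 0.4590i
Iter 1: z = -0.0490 + 0.4590i, |z|^2 = 0.2131
Iter 2: z = -0.2573 + 0.4140i, |z|^2 = 0.2376
Iter 3: z = -0.1542 + 0.2460i, |z|^2 = 0.0843
Iter 4: z = -0.0857 + 0.3831i, |z|^2 = 0.1541
Iter 5: z = -0.1884 + 0.3933i, |z|^2 = 0.1902
Iter 6: z = -0.1682 + 0.3108i, |z|^2 = 0.1249
Iter 7: z = -0.1173 + 0.3545i, |z|^2 = 0.1394
Iter 8: z = -0.1609 + 0.3759i, |z|^2 = 0.1672
Iter 9: z = -0.1644 + 0.3381i, |z|^2 = 0.1413
Iter 10: z = -0.1363 + 0.3479i, |z|^2 = 0.1396
Iter 11: z = -0.1514 + 0.3642i, |z|^2 = 0.1556
Iter 12: z = -0.1587 + 0.3487i, |z|^2 = 0.1468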